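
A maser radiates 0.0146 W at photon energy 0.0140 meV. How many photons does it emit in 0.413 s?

2.69e21 photons

Total energy: E_total = P·t = 0.0146 × 0.413 = 0.006030 J.
Per-photon energy: E = 2.243e-24 J.
N = E_total / E_photon = 2.69e21.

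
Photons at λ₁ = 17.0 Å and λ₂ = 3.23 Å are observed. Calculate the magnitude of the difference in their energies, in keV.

Using E = hc/λ: E₁ = 1.168e-16 J, E₂ = 6.150e-16 J.
|ΔE| = |1.168e-16 − 6.150e-16| = 4.98e-16 J = 3.11 keV.

3.11 keV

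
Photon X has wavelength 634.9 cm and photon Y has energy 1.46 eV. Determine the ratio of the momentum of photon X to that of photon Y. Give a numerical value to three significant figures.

p_X = 1.044·10^-34 kg·m/s (from wavelength = 634.9 cm, via p = h/λ).
p_Y = 7.803·10^-28 kg·m/s (from energy = 1.46 eV, via p = E/c).
Ratio = 1.044·10^-34 / 7.803·10^-28 = 1.34·10^-7.

1.34·10^-7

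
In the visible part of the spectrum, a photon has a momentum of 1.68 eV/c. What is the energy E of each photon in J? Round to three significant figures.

Convert to SI: p = 1.68 eV/c = 8.9784e-28 kg·m/s.
Since E = pc for a photon, E = 2.692e-19 J.
So E ≈ 2.69e-19 J.

2.69e-19 J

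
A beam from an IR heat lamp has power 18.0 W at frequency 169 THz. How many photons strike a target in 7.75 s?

1.25·10^21 photons

Total energy: E_total = P·t = 18.0 × 7.75 = 139.5 J.
Per-photon energy: E = 1.120·10^-19 J.
N = E_total / E_photon = 1.25·10^21.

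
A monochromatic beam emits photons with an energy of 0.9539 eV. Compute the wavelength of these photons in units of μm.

(h = 6.62607015e-34 J·s, c = 2.99792458e8 m/s, 1 eV = 1.602176634e-19 J.)
In SI units: E = 0.9539 eV = 1.5283e-19 J.
Since λ = hc/E for a photon, λ = 1.300e-6 m.
Converting to μm: λ = 1.300 μm ≈ 1.30 μm.

1.30 μm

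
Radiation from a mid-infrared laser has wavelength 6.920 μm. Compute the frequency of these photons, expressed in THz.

43.3 THz

In SI units: λ = 6.920 μm = 6.920 × 10^-6 m.
Since f = c/λ for a photon, f = 4.332 × 10^13 Hz.
Converting to THz: f = 43.32 THz ≈ 43.3 THz.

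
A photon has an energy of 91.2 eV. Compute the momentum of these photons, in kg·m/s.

Take c = 2.99792458e8 m/s, 1 eV = 1.602176634e-19 J.
Convert to SI: E = 91.2 eV = 1.4612e-17 J.
For a photon p = E/c, so p = 4.874e-26 kg·m/s.
So p ≈ 4.87e-26 kg·m/s.

4.87e-26 kg·m/s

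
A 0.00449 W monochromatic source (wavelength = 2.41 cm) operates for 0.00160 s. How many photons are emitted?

8.72e17 photons

Total energy: E_total = P·t = 0.00449 × 0.00160 = 7.184e-6 J.
Per-photon energy: E = 8.243e-24 J.
N = E_total / E_photon = 8.72e17.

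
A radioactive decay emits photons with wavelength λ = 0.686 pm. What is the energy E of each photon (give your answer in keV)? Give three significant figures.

1810 keV

Take h = 6.62607015e-34 J·s, c = 2.99792458e8 m/s, 1 eV = 1.602176634e-19 J.
First convert: λ = 0.686 pm = 6.86e-13 m.
Since E = hc/λ for a photon, E = 2.896e-13 J.
Converting to keV: E = 1807 keV ≈ 1810 keV.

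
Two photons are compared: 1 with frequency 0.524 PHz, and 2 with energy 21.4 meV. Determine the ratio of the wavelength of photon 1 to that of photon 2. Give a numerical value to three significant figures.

λ_1 = 5.721e-7 m (from frequency = 0.524 PHz, via λ = c/f).
λ_2 = 5.794e-5 m (from energy = 21.4 meV, via λ = hc/E).
Ratio = 5.721e-7 / 5.794e-5 = 9.87e-3.

9.87e-3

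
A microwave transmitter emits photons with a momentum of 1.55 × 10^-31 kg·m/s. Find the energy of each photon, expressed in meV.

0.290 meV

Apply E = pc: E = 4.647 × 10^-23 J.
Converting to meV: E = 0.2900 meV ≈ 0.290 meV.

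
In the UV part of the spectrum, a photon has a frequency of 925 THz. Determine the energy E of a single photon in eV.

3.83 eV

In SI units: f = 925 THz = 9.25e14 Hz.
The photon relation is E = hf, giving E = 6.129e-19 J.
Converting to eV: E = 3.825 eV ≈ 3.83 eV.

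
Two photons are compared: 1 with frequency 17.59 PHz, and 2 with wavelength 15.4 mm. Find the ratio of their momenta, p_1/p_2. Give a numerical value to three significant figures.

p_1 = 3.888·10^-26 kg·m/s (from frequency = 17.59 PHz, via p = hf/c).
p_2 = 4.303·10^-32 kg·m/s (from wavelength = 15.4 mm, via p = h/λ).
Ratio = 3.888·10^-26 / 4.303·10^-32 = 9.04·10^5.

9.04·10^5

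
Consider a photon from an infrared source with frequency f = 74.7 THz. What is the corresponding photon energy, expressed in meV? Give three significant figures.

Use h = 6.62607015e-34 J·s, 1 eV = 1.602176634e-19 J.
In SI units: f = 74.7 THz = 7.47e13 Hz.
The photon relation is E = hf, giving E = 4.950e-20 J.
Converting to meV: E = 308.9 meV ≈ 309 meV.

309 meV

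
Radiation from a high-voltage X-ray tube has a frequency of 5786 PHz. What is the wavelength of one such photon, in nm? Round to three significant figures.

0.0518 nm

Use c = 2.99792458·10^8 m/s.
In SI units: f = 5786 PHz = 5.786·10^18 Hz.
The photon relation is λ = c/f, giving λ = 5.181·10^-11 m.
Converting to nm: λ = 0.05181 nm ≈ 0.0518 nm.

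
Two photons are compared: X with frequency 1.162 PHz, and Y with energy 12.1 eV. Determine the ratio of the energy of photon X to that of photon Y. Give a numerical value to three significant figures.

0.397

E_X = 7.699 × 10^-19 J (from frequency = 1.162 PHz, via E = hf).
E_Y = 1.939 × 10^-18 J (from energy = 12.1 eV, via E given directly).
Ratio = 7.699 × 10^-19 / 1.939 × 10^-18 = 0.397.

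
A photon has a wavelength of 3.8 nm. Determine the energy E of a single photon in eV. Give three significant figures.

In SI units: λ = 3.8 nm = 3.8e-9 m.
For a photon E = hc/λ, so E = 5.227e-17 J.
Converting to eV: E = 326.3 eV ≈ 326 eV.

326 eV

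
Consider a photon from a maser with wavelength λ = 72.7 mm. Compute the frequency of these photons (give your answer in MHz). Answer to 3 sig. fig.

(c = 2.99792458e8 m/s.)
First convert: λ = 72.7 mm = 0.0727 m.
Apply f = c/λ: f = 4.124e9 Hz.
Converting to MHz: f = 4124 MHz ≈ 4120 MHz.

4120 MHz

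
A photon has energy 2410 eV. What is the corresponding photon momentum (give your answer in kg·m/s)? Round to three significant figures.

(c = 2.99792458e8 m/s, 1 eV = 1.602176634e-19 J.)
In SI units: E = 2410 eV = 3.8612e-16 J.
Apply p = E/c: p = 1.288e-24 kg·m/s.
So p ≈ 1.29e-24 kg·m/s.

1.29e-24 kg·m/s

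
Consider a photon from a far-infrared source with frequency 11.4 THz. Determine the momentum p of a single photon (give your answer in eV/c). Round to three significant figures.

First convert: f = 11.4 THz = 1.14 × 10^13 Hz.
Apply p = hf/c: p = 2.520 × 10^-29 kg·m/s.
Converting to eV/c: p = 0.04715 eV/c ≈ 0.0471 eV/c.

0.0471 eV/c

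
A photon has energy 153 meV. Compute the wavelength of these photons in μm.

8.10 μm

Use h = 6.62607015 × 10^-34 J·s, c = 2.99792458 × 10^8 m/s, 1 eV = 1.602176634 × 10^-19 J.
In SI units: E = 153 meV = 2.4513 × 10^-20 J.
For a photon λ = hc/E, so λ = 8.104 × 10^-6 m.
Converting to μm: λ = 8.104 μm ≈ 8.10 μm.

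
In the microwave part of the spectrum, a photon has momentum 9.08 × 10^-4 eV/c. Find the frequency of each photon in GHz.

(h = 6.62607015 × 10^-34 J·s, c = 2.99792458 × 10^8 m/s, 1 eV = 1.602176634 × 10^-19 J.)
In SI units: p = 9.08 × 10^-4 eV/c = 4.8526 × 10^-31 kg·m/s.
Apply f = pc/h: f = 2.196 × 10^11 Hz.
Converting to GHz: f = 219.6 GHz ≈ 220 GHz.

220 GHz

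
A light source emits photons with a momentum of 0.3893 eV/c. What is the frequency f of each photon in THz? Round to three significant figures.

(h = 6.62607015·10^-34 J·s, c = 2.99792458·10^8 m/s, 1 eV = 1.602176634·10^-19 J.)
First convert: p = 0.3893 eV/c = 2.0805·10^-28 kg·m/s.
Apply f = pc/h: f = 9.413·10^13 Hz.
Converting to THz: f = 94.13 THz ≈ 94.1 THz.

94.1 THz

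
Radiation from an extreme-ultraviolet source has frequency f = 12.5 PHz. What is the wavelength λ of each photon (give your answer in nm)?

24.0 nm

In SI units: f = 12.5 PHz = 1.25 × 10^16 Hz.
For a photon λ = c/f, so λ = 2.398 × 10^-8 m.
Converting to nm: λ = 23.98 nm ≈ 24.0 nm.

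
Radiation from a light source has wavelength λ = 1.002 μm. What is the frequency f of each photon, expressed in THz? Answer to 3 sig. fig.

299 THz

Use c = 2.99792458 × 10^8 m/s.
Convert to SI: λ = 1.002 μm = 1.002 × 10^-6 m.
Since f = c/λ for a photon, f = 2.992 × 10^14 Hz.
Converting to THz: f = 299.2 THz ≈ 299 THz.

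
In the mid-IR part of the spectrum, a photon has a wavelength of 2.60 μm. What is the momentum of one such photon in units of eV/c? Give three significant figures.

Convert to SI: λ = 2.60 μm = 2.60·10^-6 m.
The photon relation is p = h/λ, giving p = 2.548·10^-28 kg·m/s.
Converting to eV/c: p = 0.4769 eV/c ≈ 0.477 eV/c.

0.477 eV/c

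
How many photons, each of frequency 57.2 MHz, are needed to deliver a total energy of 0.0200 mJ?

5.28·10^20 photons

Per-photon energy: E = 3.790·10^-26 J (from frequency = 57.2 MHz).
N = E_total / E_photon = 2.00·10^-5 J / 3.790·10^-26 J = 5.28·10^20.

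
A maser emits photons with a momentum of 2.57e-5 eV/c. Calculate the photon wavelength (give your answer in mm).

Take h = 6.62607015e-34 J·s, c = 2.99792458e8 m/s, 1 eV = 1.602176634e-19 J.
Convert to SI: p = 2.57e-5 eV/c = 1.3735e-32 kg·m/s.
Apply λ = h/p: λ = 0.04824 m.
Converting to mm: λ = 48.24 mm ≈ 48.2 mm.

48.2 mm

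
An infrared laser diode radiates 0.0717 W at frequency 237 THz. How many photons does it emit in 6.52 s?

Total energy: E_total = P·t = 0.0717 × 6.52 = 0.4675 J.
Per-photon energy: E = 1.570e-19 J.
N = E_total / E_photon = 2.98e18.

2.98e18 photons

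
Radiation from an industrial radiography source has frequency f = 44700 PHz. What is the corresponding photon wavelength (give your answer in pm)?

Use c = 2.99792458e8 m/s.
First convert: f = 44700 PHz = 4.47e19 Hz.
For a photon λ = c/f, so λ = 6.707e-12 m.
Converting to pm: λ = 6.707 pm ≈ 6.71 pm.

6.71 pm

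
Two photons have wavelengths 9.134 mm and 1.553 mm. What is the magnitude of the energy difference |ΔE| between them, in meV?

Using E = hc/λ: E₁ = 2.1748 × 10^-23 J, E₂ = 1.2791 × 10^-22 J.
|ΔE| = |2.1748 × 10^-23 − 1.2791 × 10^-22| = 1.06 × 10^-22 J = 0.663 meV.

0.663 meV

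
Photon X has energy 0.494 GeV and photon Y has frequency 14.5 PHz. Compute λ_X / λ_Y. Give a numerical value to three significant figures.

λ_X = 2.510 × 10^-15 m (from energy = 0.494 GeV, via λ = hc/E).
λ_Y = 2.068 × 10^-8 m (from frequency = 14.5 PHz, via λ = c/f).
Ratio = 2.510 × 10^-15 / 2.068 × 10^-8 = 1.21 × 10^-7.

1.21 × 10^-7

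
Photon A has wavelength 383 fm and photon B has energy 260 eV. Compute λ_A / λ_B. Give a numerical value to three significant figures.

λ_A = 3.830e-13 m (from wavelength = 383 fm, via λ given directly).
λ_B = 4.769e-9 m (from energy = 260 eV, via λ = hc/E).
Ratio = 3.830e-13 / 4.769e-9 = 8.03e-5.

8.03e-5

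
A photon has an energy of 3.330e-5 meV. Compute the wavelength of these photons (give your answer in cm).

3720 cm

Use h = 6.62607015e-34 J·s, c = 2.99792458e8 m/s, 1 eV = 1.602176634e-19 J.
Convert to SI: E = 3.330e-5 meV = 5.3352e-27 J.
Apply λ = hc/E: λ = 37.23 m.
Converting to cm: λ = 3723 cm ≈ 3720 cm.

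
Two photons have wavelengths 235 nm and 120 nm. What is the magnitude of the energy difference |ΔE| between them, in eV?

Using E = hc/λ: E₁ = 8.453·10^-19 J, E₂ = 1.655·10^-18 J.
|ΔE| = |8.453·10^-19 − 1.655·10^-18| = 8.10·10^-19 J = 5.06 eV.

5.06 eV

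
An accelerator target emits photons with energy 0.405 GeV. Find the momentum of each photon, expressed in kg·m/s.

Take c = 2.99792458e8 m/s, 1 eV = 1.602176634e-19 J.
Convert to SI: E = 0.405 GeV = 6.4888e-11 J.
The photon relation is p = E/c, giving p = 2.164e-19 kg·m/s.
So p ≈ 2.16e-19 kg·m/s.

2.16e-19 kg·m/s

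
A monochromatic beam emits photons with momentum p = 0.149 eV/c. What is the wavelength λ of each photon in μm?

8.32 μm

(h = 6.62607015e-34 J·s, c = 2.99792458e8 m/s, 1 eV = 1.602176634e-19 J.)
Convert to SI: p = 0.149 eV/c = 7.9630e-29 kg·m/s.
The photon relation is λ = h/p, giving λ = 8.321e-6 m.
Converting to μm: λ = 8.321 μm ≈ 8.32 μm.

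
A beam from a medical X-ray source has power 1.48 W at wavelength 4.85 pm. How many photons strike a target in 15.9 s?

Total energy: E_total = P·t = 1.48 × 15.9 = 23.53 J.
Per-photon energy: E = 4.096 × 10^-14 J.
N = E_total / E_photon = 5.75 × 10^14.

5.75 × 10^14 photons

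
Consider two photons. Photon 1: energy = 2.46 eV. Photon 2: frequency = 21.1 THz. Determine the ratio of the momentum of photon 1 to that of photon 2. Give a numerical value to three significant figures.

p_1 = 1.315 × 10^-27 kg·m/s (from energy = 2.46 eV, via p = E/c).
p_2 = 4.664 × 10^-29 kg·m/s (from frequency = 21.1 THz, via p = hf/c).
Ratio = 1.315 × 10^-27 / 4.664 × 10^-29 = 28.2.

28.2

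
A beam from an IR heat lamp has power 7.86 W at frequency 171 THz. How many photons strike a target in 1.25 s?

Total energy: E_total = P·t = 7.86 × 1.25 = 9.825 J.
Per-photon energy: E = 1.133e-19 J.
N = E_total / E_photon = 8.67e19.

8.67e19 photons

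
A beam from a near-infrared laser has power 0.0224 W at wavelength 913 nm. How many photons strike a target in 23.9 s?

Total energy: E_total = P·t = 0.0224 × 23.9 = 0.5354 J.
Per-photon energy: E = 2.176 × 10^-19 J.
N = E_total / E_photon = 2.46 × 10^18.

2.46 × 10^18 photons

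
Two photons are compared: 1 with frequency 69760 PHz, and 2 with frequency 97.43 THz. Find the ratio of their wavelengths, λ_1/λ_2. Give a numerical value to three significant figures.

1.40e-6

λ_1 = 4.297e-12 m (from frequency = 69760 PHz, via λ = c/f).
λ_2 = 3.077e-6 m (from frequency = 97.43 THz, via λ = c/f).
Ratio = 4.297e-12 / 3.077e-6 = 1.40e-6.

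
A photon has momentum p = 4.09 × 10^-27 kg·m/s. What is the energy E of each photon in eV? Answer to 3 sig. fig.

Since E = pc for a photon, E = 1.226 × 10^-18 J.
Converting to eV: E = 7.653 eV ≈ 7.65 eV.

7.65 eV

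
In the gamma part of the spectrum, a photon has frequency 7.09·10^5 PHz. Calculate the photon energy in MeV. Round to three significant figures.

2.93 MeV

(h = 6.62607015·10^-34 J·s, 1 eV = 1.602176634·10^-19 J.)
Convert to SI: f = 7.09·10^5 PHz = 7.09·10^20 Hz.
The photon relation is E = hf, giving E = 4.698·10^-13 J.
Converting to MeV: E = 2.932 MeV ≈ 2.93 MeV.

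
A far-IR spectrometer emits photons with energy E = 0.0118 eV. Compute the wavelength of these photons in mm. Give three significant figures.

(h = 6.62607015e-34 J·s, c = 2.99792458e8 m/s, 1 eV = 1.602176634e-19 J.)
In SI units: E = 0.0118 eV = 1.8906e-21 J.
The photon relation is λ = hc/E, giving λ = 1.051e-4 m.
Converting to mm: λ = 0.1051 mm ≈ 0.105 mm.

0.105 mm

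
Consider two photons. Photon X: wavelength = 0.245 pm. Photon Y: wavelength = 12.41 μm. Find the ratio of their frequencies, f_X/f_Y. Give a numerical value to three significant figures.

f_X = 1.224 × 10^21 Hz (from wavelength = 0.245 pm, via f = c/λ).
f_Y = 2.416 × 10^13 Hz (from wavelength = 12.41 μm, via f = c/λ).
Ratio = 1.224 × 10^21 / 2.416 × 10^13 = 5.07 × 10^7.

5.07 × 10^7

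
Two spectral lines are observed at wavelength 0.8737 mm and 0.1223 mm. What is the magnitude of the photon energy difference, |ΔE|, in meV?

Using E = hc/λ: E₁ = 2.2736 × 10^-22 J, E₂ = 1.6242 × 10^-21 J.
|ΔE| = |2.2736 × 10^-22 − 1.6242 × 10^-21| = 1.40 × 10^-21 J = 8.72 meV.

8.72 meV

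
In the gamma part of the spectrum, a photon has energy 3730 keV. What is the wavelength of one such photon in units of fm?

Convert to SI: E = 3730 keV = 5.9761e-13 J.
The photon relation is λ = hc/E, giving λ = 3.324e-13 m.
Converting to fm: λ = 332.4 fm ≈ 332 fm.

332 fm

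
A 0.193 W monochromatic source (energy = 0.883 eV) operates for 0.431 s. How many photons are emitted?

Total energy: E_total = P·t = 0.193 × 0.431 = 0.08318 J.
Per-photon energy: E = 1.415e-19 J.
N = E_total / E_photon = 5.88e17.

5.88e17 photons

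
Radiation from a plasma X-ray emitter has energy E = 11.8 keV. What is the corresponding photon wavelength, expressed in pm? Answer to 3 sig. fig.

In SI units: E = 11.8 keV = 1.8906 × 10^-15 J.
Since λ = hc/E for a photon, λ = 1.051 × 10^-10 m.
Converting to pm: λ = 105.1 pm ≈ 105 pm.

105 pm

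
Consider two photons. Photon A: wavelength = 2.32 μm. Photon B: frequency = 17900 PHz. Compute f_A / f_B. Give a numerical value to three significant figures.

f_A = 1.292 × 10^14 Hz (from wavelength = 2.32 μm, via f = c/λ).
f_B = 1.790 × 10^19 Hz (from frequency = 17900 PHz, via f given directly).
Ratio = 1.292 × 10^14 / 1.790 × 10^19 = 7.22 × 10^-6.

7.22 × 10^-6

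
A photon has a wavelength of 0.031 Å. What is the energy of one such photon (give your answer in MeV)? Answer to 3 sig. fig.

0.400 MeV

In SI units: λ = 0.031 Å = 3.1e-12 m.
Apply E = hc/λ: E = 6.408e-14 J.
Converting to MeV: E = 0.3999 MeV ≈ 0.400 MeV.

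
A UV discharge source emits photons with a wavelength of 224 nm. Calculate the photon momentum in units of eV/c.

5.54 eV/c

Take h = 6.62607015 × 10^-34 J·s, c = 2.99792458 × 10^8 m/s, 1 eV = 1.602176634 × 10^-19 J.
Convert to SI: λ = 224 nm = 2.24 × 10^-7 m.
The photon relation is p = h/λ, giving p = 2.958 × 10^-27 kg·m/s.
Converting to eV/c: p = 5.535 eV/c ≈ 5.54 eV/c.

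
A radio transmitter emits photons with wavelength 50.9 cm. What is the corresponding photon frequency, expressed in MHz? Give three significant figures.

589 MHz

(c = 2.99792458 × 10^8 m/s.)
Convert to SI: λ = 50.9 cm = 0.509 m.
For a photon f = c/λ, so f = 5.890 × 10^8 Hz.
Converting to MHz: f = 589.0 MHz ≈ 589 MHz.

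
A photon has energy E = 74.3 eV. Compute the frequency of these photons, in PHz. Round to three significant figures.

18.0 PHz

In SI units: E = 74.3 eV = 1.1904e-17 J.
Apply f = E/h: f = 1.797e16 Hz.
Converting to PHz: f = 17.97 PHz ≈ 18.0 PHz.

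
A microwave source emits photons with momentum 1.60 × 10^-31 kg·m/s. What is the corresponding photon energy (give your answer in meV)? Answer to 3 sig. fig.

0.299 meV

The photon relation is E = pc, giving E = 4.797 × 10^-23 J.
Converting to meV: E = 0.2994 meV ≈ 0.299 meV.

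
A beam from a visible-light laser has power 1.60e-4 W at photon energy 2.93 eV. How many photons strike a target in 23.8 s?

8.11e15 photons

Total energy: E_total = P·t = 1.60e-4 × 23.8 = 0.003808 J.
Per-photon energy: E = 4.694e-19 J.
N = E_total / E_photon = 8.11e15.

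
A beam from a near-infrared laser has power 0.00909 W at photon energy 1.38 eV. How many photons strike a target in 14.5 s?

Total energy: E_total = P·t = 0.00909 × 14.5 = 0.1318 J.
Per-photon energy: E = 2.211 × 10^-19 J.
N = E_total / E_photon = 5.96 × 10^17.

5.96 × 10^17 photons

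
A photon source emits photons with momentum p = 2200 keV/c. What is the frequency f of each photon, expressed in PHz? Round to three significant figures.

Use h = 6.62607015e-34 J·s, c = 2.99792458e8 m/s, 1 eV = 1.602176634e-19 J.
In SI units: p = 2200 keV/c = 1.1757e-21 kg·m/s.
Since f = pc/h for a photon, f = 5.320e20 Hz.
Converting to PHz: f = 532000 PHz ≈ 5.32e5 PHz.

5.32e5 PHz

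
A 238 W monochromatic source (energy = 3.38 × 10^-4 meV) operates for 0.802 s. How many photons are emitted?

Total energy: E_total = P·t = 238 × 0.802 = 190.9 J.
Per-photon energy: E = 5.415 × 10^-26 J.
N = E_total / E_photon = 3.52 × 10^27.

3.52 × 10^27 photons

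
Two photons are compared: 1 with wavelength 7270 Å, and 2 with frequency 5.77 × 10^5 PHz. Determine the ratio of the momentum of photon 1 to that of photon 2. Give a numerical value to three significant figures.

p_1 = 9.114 × 10^-28 kg·m/s (from wavelength = 7270 Å, via p = h/λ).
p_2 = 1.275 × 10^-21 kg·m/s (from frequency = 5.77 × 10^5 PHz, via p = hf/c).
Ratio = 9.114 × 10^-28 / 1.275 × 10^-21 = 7.15 × 10^-7.

7.15 × 10^-7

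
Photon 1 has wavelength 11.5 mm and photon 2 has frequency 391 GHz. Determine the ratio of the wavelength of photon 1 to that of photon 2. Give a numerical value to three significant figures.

λ_1 = 0.01150 m (from wavelength = 11.5 mm, via λ given directly).
λ_2 = 7.667e-4 m (from frequency = 391 GHz, via λ = c/f).
Ratio = 0.01150 / 7.667e-4 = 15.0.

15.0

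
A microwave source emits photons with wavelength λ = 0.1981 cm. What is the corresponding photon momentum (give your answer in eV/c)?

6.26e-4 eV/c

Convert to SI: λ = 0.1981 cm = 0.001981 m.
For a photon p = h/λ, so p = 3.345e-31 kg·m/s.
Converting to eV/c: p = 6.259e-4 eV/c ≈ 6.26e-4 eV/c.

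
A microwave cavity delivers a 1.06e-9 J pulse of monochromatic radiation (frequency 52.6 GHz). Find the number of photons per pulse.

3.04e13 photons

Per-photon energy: E = 3.485e-23 J (from frequency = 52.6 GHz).
N = E_total / E_photon = 1.06e-9 J / 3.485e-23 J = 3.04e13.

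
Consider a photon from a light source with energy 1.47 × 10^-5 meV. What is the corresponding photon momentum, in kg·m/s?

Take c = 2.99792458 × 10^8 m/s, 1 eV = 1.602176634 × 10^-19 J.
First convert: E = 1.47 × 10^-5 meV = 2.3552 × 10^-27 J.
For a photon p = E/c, so p = 7.856 × 10^-36 kg·m/s.
So p ≈ 7.86 × 10^-36 kg·m/s.

7.86 × 10^-36 kg·m/s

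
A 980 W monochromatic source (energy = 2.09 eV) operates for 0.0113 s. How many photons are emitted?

3.31 × 10^19 photons

Total energy: E_total = P·t = 980 × 0.0113 = 11.07 J.
Per-photon energy: E = 3.349 × 10^-19 J.
N = E_total / E_photon = 3.31 × 10^19.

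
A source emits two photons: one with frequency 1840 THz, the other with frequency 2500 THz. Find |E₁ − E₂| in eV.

2.73 eV

Using E = hf: E₁ = 1.219 × 10^-18 J, E₂ = 1.657 × 10^-18 J.
|ΔE| = |1.219 × 10^-18 − 1.657 × 10^-18| = 4.37 × 10^-19 J = 2.73 eV.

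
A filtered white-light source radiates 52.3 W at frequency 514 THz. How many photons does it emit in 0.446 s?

Total energy: E_total = P·t = 52.3 × 0.446 = 23.33 J.
Per-photon energy: E = 3.406·10^-19 J.
N = E_total / E_photon = 6.85·10^19.

6.85·10^19 photons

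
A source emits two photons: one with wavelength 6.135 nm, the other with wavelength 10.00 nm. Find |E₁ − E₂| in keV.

Using E = hc/λ: E₁ = 3.2379 × 10^-17 J, E₂ = 1.9864 × 10^-17 J.
|ΔE| = |3.2379 × 10^-17 − 1.9864 × 10^-17| = 1.25 × 10^-17 J = 0.0781 keV.

0.0781 keV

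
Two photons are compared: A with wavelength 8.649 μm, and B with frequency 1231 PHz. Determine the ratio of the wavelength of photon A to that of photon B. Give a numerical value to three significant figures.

λ_A = 8.649·10^-6 m (from wavelength = 8.649 μm, via λ given directly).
λ_B = 2.435·10^-10 m (from frequency = 1231 PHz, via λ = c/f).
Ratio = 8.649·10^-6 / 2.435·10^-10 = 3.55·10^4.

3.55·10^4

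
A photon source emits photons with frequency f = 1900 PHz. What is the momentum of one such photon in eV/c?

(h = 6.62607015 × 10^-34 J·s, c = 2.99792458 × 10^8 m/s, 1 eV = 1.602176634 × 10^-19 J.)
First convert: f = 1900 PHz = 1.90 × 10^18 Hz.
Since p = hf/c for a photon, p = 4.199 × 10^-24 kg·m/s.
Converting to eV/c: p = 7858 eV/c ≈ 7860 eV/c.

7860 eV/c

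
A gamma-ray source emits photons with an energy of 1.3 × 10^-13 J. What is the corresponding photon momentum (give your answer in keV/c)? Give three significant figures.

Take c = 2.99792458 × 10^8 m/s, 1 eV = 1.602176634 × 10^-19 J.
Since p = E/c for a photon, p = 4.336 × 10^-22 kg·m/s.
Converting to keV/c: p = 811.4 keV/c ≈ 811 keV/c.

811 keV/c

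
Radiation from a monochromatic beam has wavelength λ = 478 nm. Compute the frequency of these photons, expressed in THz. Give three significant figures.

First convert: λ = 478 nm = 4.78·10^-7 m.
The photon relation is f = c/λ, giving f = 6.272·10^14 Hz.
Converting to THz: f = 627.2 THz ≈ 627 THz.

627 THz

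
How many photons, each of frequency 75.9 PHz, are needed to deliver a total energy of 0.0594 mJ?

Per-photon energy: E = 5.029 × 10^-17 J (from frequency = 75.9 PHz).
N = E_total / E_photon = 5.94 × 10^-5 J / 5.029 × 10^-17 J = 1.18 × 10^12.

1.18 × 10^12 photons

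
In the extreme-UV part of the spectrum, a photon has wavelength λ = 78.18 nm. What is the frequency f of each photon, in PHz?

3.83 PHz

Convert to SI: λ = 78.18 nm = 7.818e-8 m.
For a photon f = c/λ, so f = 3.835e15 Hz.
Converting to PHz: f = 3.835 PHz ≈ 3.83 PHz.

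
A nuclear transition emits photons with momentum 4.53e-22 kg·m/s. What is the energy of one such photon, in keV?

848 keV

Use c = 2.99792458e8 m/s, 1 eV = 1.602176634e-19 J.
For a photon E = pc, so E = 1.358e-13 J.
Converting to keV: E = 847.6 keV ≈ 848 keV.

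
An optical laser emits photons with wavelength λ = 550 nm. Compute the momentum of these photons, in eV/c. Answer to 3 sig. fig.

2.25 eV/c

Convert to SI: λ = 550 nm = 5.5 × 10^-7 m.
The photon relation is p = h/λ, giving p = 1.205 × 10^-27 kg·m/s.
Converting to eV/c: p = 2.254 eV/c ≈ 2.25 eV/c.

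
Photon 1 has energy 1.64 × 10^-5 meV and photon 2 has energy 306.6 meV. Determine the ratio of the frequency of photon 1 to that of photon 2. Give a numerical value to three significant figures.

f_1 = 3.966 × 10^6 Hz (from energy = 1.64 × 10^-5 meV, via f = E/h).
f_2 = 7.414 × 10^13 Hz (from energy = 306.6 meV, via f = E/h).
Ratio = 3.966 × 10^6 / 7.414 × 10^13 = 5.35 × 10^-8.

5.35 × 10^-8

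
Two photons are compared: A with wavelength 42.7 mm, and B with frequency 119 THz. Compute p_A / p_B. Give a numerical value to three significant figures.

5.90 × 10^-5

p_A = 1.552 × 10^-32 kg·m/s (from wavelength = 42.7 mm, via p = h/λ).
p_B = 2.630 × 10^-28 kg·m/s (from frequency = 119 THz, via p = hf/c).
Ratio = 1.552 × 10^-32 / 2.630 × 10^-28 = 5.90 × 10^-5.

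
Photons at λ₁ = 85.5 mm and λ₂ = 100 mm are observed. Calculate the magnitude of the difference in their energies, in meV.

Using E = hc/λ: E₁ = 2.323e-24 J, E₂ = 1.986e-24 J.
|ΔE| = |2.323e-24 − 1.986e-24| = 3.37e-25 J = 2.10e-3 meV.

2.10e-3 meV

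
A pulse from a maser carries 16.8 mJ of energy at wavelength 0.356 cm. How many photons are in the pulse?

Per-photon energy: E = 5.580·10^-23 J (from wavelength = 0.356 cm).
N = E_total / E_photon = 0.0168 J / 5.580·10^-23 J = 3.01·10^20.

3.01·10^20 photons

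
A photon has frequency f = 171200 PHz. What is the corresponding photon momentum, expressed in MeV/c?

Take h = 6.62607015·10^-34 J·s, c = 2.99792458·10^8 m/s, 1 eV = 1.602176634·10^-19 J.
First convert: f = 171200 PHz = 1.712·10^20 Hz.
Apply p = hf/c: p = 3.784·10^-22 kg·m/s.
Converting to MeV/c: p = 0.7080 MeV/c ≈ 0.708 MeV/c.

0.708 MeV/c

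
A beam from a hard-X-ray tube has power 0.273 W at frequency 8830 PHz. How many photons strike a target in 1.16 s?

Total energy: E_total = P·t = 0.273 × 1.16 = 0.3167 J.
Per-photon energy: E = 5.851 × 10^-15 J.
N = E_total / E_photon = 5.41 × 10^13.

5.41 × 10^13 photons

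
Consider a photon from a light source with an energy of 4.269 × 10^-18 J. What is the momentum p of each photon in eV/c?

Since p = E/c for a photon, p = 1.424 × 10^-26 kg·m/s.
Converting to eV/c: p = 26.65 eV/c ≈ 26.6 eV/c.

26.6 eV/c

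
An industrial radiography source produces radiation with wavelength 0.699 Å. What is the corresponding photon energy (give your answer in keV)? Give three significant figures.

First convert: λ = 0.699 Å = 6.99e-11 m.
For a photon E = hc/λ, so E = 2.842e-15 J.
Converting to keV: E = 17.74 keV ≈ 17.7 keV.

17.7 keV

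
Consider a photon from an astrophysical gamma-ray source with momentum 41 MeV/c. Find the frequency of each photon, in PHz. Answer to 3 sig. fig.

Take h = 6.62607015·10^-34 J·s, c = 2.99792458·10^8 m/s, 1 eV = 1.602176634·10^-19 J.
Convert to SI: p = 41 MeV/c = 2.1912·10^-20 kg·m/s.
For a photon f = pc/h, so f = 9.914·10^21 Hz.
Converting to PHz: f = 9.914·10^6 PHz ≈ 9.91·10^6 PHz.

9.91·10^6 PHz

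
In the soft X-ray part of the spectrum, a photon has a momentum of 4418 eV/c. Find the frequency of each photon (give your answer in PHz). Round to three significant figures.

1070 PHz

In SI units: p = 4418 eV/c = 2.3611 × 10^-24 kg·m/s.
Apply f = pc/h: f = 1.068 × 10^18 Hz.
Converting to PHz: f = 1068 PHz ≈ 1070 PHz.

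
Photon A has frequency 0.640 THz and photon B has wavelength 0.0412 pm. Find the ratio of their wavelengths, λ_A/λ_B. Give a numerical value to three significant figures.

1.14e10

λ_A = 4.684e-4 m (from frequency = 0.640 THz, via λ = c/f).
λ_B = 4.120e-14 m (from wavelength = 0.0412 pm, via λ given directly).
Ratio = 4.684e-4 / 4.120e-14 = 1.14e10.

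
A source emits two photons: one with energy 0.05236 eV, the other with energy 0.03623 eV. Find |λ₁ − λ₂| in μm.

Using λ = hc/E: λ₁ = 2.3679 × 10^-5 m, λ₂ = 3.4221 × 10^-5 m.
|Δλ| = |2.3679 × 10^-5 − 3.4221 × 10^-5| = 1.05 × 10^-5 m = 10.5 μm.

10.5 μm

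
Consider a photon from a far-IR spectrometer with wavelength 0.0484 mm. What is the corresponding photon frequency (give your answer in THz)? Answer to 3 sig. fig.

6.19 THz

Take c = 2.99792458·10^8 m/s.
Convert to SI: λ = 0.0484 mm = 4.84·10^-5 m.
Since f = c/λ for a photon, f = 6.194·10^12 Hz.
Converting to THz: f = 6.194 THz ≈ 6.19 THz.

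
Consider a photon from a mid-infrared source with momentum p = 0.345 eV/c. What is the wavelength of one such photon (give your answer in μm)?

Take h = 6.62607015 × 10^-34 J·s, c = 2.99792458 × 10^8 m/s, 1 eV = 1.602176634 × 10^-19 J.
First convert: p = 0.345 eV/c = 1.8438 × 10^-28 kg·m/s.
Since λ = h/p for a photon, λ = 3.594 × 10^-6 m.
Converting to μm: λ = 3.594 μm ≈ 3.59 μm.

3.59 μm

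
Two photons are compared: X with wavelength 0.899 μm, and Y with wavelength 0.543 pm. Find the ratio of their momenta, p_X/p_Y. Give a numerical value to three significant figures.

p_X = 7.370 × 10^-28 kg·m/s (from wavelength = 0.899 μm, via p = h/λ).
p_Y = 1.220 × 10^-21 kg·m/s (from wavelength = 0.543 pm, via p = h/λ).
Ratio = 7.370 × 10^-28 / 1.220 × 10^-21 = 6.04 × 10^-7.

6.04 × 10^-7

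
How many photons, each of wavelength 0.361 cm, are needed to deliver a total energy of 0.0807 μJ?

Per-photon energy: E = 5.503 × 10^-23 J (from wavelength = 0.361 cm).
N = E_total / E_photon = 8.07 × 10^-8 J / 5.503 × 10^-23 J = 1.47 × 10^15.

1.47 × 10^15 photons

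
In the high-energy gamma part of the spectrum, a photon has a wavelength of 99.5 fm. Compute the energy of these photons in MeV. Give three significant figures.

12.5 MeV

Convert to SI: λ = 99.5 fm = 9.95e-14 m.
Apply E = hc/λ: E = 1.996e-12 J.
Converting to MeV: E = 12.46 MeV ≈ 12.5 MeV.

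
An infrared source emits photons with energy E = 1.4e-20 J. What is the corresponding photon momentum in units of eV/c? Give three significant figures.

0.0874 eV/c

Take c = 2.99792458e8 m/s, 1 eV = 1.602176634e-19 J.
The photon relation is p = E/c, giving p = 4.670e-29 kg·m/s.
Converting to eV/c: p = 0.08738 eV/c ≈ 0.0874 eV/c.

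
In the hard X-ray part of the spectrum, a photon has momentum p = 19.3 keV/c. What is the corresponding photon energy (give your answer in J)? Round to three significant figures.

(c = 2.99792458e8 m/s, 1 eV = 1.602176634e-19 J.)
In SI units: p = 19.3 keV/c = 1.0314e-23 kg·m/s.
The photon relation is E = pc, giving E = 3.092e-15 J.
So E ≈ 3.09e-15 J.

3.09e-15 J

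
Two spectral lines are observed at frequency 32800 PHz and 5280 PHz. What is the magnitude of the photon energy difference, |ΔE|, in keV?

Using E = hf: E₁ = 2.173e-14 J, E₂ = 3.499e-15 J.
|ΔE| = |2.173e-14 − 3.499e-15| = 1.82e-14 J = 114 keV.

114 keV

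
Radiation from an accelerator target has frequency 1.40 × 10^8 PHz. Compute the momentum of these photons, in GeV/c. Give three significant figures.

0.579 GeV/c

(h = 6.62607015 × 10^-34 J·s, c = 2.99792458 × 10^8 m/s, 1 eV = 1.602176634 × 10^-19 J.)
First convert: f = 1.40 × 10^8 PHz = 1.40 × 10^23 Hz.
Since p = hf/c for a photon, p = 3.094 × 10^-19 kg·m/s.
Converting to GeV/c: p = 0.5790 GeV/c ≈ 0.579 GeV/c.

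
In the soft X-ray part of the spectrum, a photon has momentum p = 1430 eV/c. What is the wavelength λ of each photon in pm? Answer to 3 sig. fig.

First convert: p = 1430 eV/c = 7.6423e-25 kg·m/s.
Since λ = h/p for a photon, λ = 8.670e-10 m.
Converting to pm: λ = 867.0 pm ≈ 867 pm.

867 pm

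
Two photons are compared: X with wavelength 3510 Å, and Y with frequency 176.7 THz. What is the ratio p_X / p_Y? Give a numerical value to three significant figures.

4.83

p_X = 1.888 × 10^-27 kg·m/s (from wavelength = 3510 Å, via p = h/λ).
p_Y = 3.905 × 10^-28 kg·m/s (from frequency = 176.7 THz, via p = hf/c).
Ratio = 1.888 × 10^-27 / 3.905 × 10^-28 = 4.83.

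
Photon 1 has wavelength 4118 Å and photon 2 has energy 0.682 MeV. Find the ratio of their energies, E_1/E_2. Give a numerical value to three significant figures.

E_1 = 4.824 × 10^-19 J (from wavelength = 4118 Å, via E = hc/λ).
E_2 = 1.093 × 10^-13 J (from energy = 0.682 MeV, via E given directly).
Ratio = 4.824 × 10^-19 / 1.093 × 10^-13 = 4.41 × 10^-6.

4.41 × 10^-6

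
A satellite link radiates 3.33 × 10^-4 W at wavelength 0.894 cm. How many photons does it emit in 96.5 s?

Total energy: E_total = P·t = 3.33 × 10^-4 × 96.5 = 0.03213 J.
Per-photon energy: E = 2.222 × 10^-23 J.
N = E_total / E_photon = 1.45 × 10^21.

1.45 × 10^21 photons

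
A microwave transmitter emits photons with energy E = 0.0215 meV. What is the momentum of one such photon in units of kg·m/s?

Convert to SI: E = 0.0215 meV = 3.4447 × 10^-24 J.
Apply p = E/c: p = 1.149 × 10^-32 kg·m/s.
So p ≈ 1.15 × 10^-32 kg·m/s.

1.15 × 10^-32 kg·m/s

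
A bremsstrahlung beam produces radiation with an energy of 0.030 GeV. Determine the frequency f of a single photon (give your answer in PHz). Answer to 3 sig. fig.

Use h = 6.62607015e-34 J·s, 1 eV = 1.602176634e-19 J.
First convert: E = 0.030 GeV = 4.8065e-12 J.
The photon relation is f = E/h, giving f = 7.254e21 Hz.
Converting to PHz: f = 7.254e6 PHz ≈ 7.25e6 PHz.

7.25e6 PHz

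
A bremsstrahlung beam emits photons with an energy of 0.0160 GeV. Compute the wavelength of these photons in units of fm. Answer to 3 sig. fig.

77.5 fm

Take h = 6.62607015e-34 J·s, c = 2.99792458e8 m/s, 1 eV = 1.602176634e-19 J.
First convert: E = 0.0160 GeV = 2.5635e-12 J.
For a photon λ = hc/E, so λ = 7.749e-14 m.
Converting to fm: λ = 77.49 fm ≈ 77.5 fm.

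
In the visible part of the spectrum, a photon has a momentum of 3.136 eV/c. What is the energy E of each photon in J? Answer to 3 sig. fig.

In SI units: p = 3.136 eV/c = 1.6760e-27 kg·m/s.
The photon relation is E = pc, giving E = 5.024e-19 J.
So E ≈ 5.02e-19 J.

5.02e-19 J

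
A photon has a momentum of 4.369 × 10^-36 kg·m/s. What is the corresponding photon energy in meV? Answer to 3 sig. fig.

Take c = 2.99792458 × 10^8 m/s, 1 eV = 1.602176634 × 10^-19 J.
Apply E = pc: E = 1.310 × 10^-27 J.
Converting to meV: E = 8.175 × 10^-6 meV ≈ 8.18 × 10^-6 meV.

8.18 × 10^-6 meV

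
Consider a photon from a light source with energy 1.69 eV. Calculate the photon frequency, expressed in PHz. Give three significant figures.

First convert: E = 1.69 eV = 2.7077·10^-19 J.
Apply f = E/h: f = 4.086·10^14 Hz.
Converting to PHz: f = 0.4086 PHz ≈ 0.409 PHz.

0.409 PHz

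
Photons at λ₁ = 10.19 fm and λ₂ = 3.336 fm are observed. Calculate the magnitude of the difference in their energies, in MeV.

250 MeV

Using E = hc/λ: E₁ = 1.9494·10^-11 J, E₂ = 5.9546·10^-11 J.
|ΔE| = |1.9494·10^-11 − 5.9546·10^-11| = 4.01·10^-11 J = 250 MeV.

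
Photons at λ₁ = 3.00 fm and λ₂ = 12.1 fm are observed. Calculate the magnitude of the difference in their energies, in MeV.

311 MeV

Using E = hc/λ: E₁ = 6.621e-11 J, E₂ = 1.642e-11 J.
|ΔE| = |6.621e-11 − 1.642e-11| = 4.98e-11 J = 311 MeV.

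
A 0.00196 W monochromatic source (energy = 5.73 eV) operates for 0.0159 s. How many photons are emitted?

Total energy: E_total = P·t = 0.00196 × 0.0159 = 3.116e-5 J.
Per-photon energy: E = 9.180e-19 J.
N = E_total / E_photon = 3.39e13.

3.39e13 photons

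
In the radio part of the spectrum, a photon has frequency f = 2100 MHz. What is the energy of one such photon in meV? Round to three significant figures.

(h = 6.62607015 × 10^-34 J·s, 1 eV = 1.602176634 × 10^-19 J.)
In SI units: f = 2100 MHz = 2.1 × 10^9 Hz.
For a photon E = hf, so E = 1.391 × 10^-24 J.
Converting to meV: E = 0.008685 meV ≈ 8.68 × 10^-3 meV.

8.68 × 10^-3 meV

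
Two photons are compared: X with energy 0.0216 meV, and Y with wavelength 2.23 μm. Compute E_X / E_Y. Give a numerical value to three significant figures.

E_X = 3.461e-24 J (from energy = 0.0216 meV, via E given directly).
E_Y = 8.908e-20 J (from wavelength = 2.23 μm, via E = hc/λ).
Ratio = 3.461e-24 / 8.908e-20 = 3.89e-5.

3.89e-5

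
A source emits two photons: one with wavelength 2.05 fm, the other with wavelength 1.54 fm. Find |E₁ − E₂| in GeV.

0.200 GeV

Using E = hc/λ: E₁ = 9.690 × 10^-11 J, E₂ = 1.290 × 10^-10 J.
|ΔE| = |9.690 × 10^-11 − 1.290 × 10^-10| = 3.21 × 10^-11 J = 0.200 GeV.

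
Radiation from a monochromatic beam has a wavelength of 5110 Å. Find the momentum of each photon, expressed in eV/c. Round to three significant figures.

2.43 eV/c

In SI units: λ = 5110 Å = 5.11 × 10^-7 m.
Since p = h/λ for a photon, p = 1.297 × 10^-27 kg·m/s.
Converting to eV/c: p = 2.426 eV/c ≈ 2.43 eV/c.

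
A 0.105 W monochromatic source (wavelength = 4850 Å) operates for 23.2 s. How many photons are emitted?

5.95·10^18 photons

Total energy: E_total = P·t = 0.105 × 23.2 = 2.436 J.
Per-photon energy: E = 4.096·10^-19 J.
N = E_total / E_photon = 5.95·10^18.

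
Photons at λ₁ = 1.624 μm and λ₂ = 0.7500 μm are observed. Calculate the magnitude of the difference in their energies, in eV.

0.890 eV

Using E = hc/λ: E₁ = 1.2232e-19 J, E₂ = 2.6486e-19 J.
|ΔE| = |1.2232e-19 − 2.6486e-19| = 1.43e-19 J = 0.890 eV.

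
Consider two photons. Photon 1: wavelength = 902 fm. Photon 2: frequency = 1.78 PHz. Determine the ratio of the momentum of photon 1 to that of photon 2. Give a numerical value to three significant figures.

p_1 = 7.346 × 10^-22 kg·m/s (from wavelength = 902 fm, via p = h/λ).
p_2 = 3.934 × 10^-27 kg·m/s (from frequency = 1.78 PHz, via p = hf/c).
Ratio = 7.346 × 10^-22 / 3.934 × 10^-27 = 1.87 × 10^5.

1.87 × 10^5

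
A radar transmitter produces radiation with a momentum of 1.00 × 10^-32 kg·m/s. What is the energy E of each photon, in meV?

0.0187 meV

Take c = 2.99792458 × 10^8 m/s, 1 eV = 1.602176634 × 10^-19 J.
For a photon E = pc, so E = 2.998 × 10^-24 J.
Converting to meV: E = 0.01871 meV ≈ 0.0187 meV.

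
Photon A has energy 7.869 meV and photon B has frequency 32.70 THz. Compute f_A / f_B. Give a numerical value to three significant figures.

f_A = 1.903e12 Hz (from energy = 7.869 meV, via f = E/h).
f_B = 3.270e13 Hz (from frequency = 32.70 THz, via f given directly).
Ratio = 1.903e12 / 3.270e13 = 0.0582.

0.0582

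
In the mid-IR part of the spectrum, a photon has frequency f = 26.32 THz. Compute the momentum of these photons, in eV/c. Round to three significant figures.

First convert: f = 26.32 THz = 2.632e13 Hz.
For a photon p = hf/c, so p = 5.817e-29 kg·m/s.
Converting to eV/c: p = 0.1089 eV/c ≈ 0.109 eV/c.

0.109 eV/c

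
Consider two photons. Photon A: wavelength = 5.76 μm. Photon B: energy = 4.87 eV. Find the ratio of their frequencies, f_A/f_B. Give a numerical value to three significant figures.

0.0442

f_A = 5.205e13 Hz (from wavelength = 5.76 μm, via f = c/λ).
f_B = 1.178e15 Hz (from energy = 4.87 eV, via f = E/h).
Ratio = 5.205e13 / 1.178e15 = 0.0442.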